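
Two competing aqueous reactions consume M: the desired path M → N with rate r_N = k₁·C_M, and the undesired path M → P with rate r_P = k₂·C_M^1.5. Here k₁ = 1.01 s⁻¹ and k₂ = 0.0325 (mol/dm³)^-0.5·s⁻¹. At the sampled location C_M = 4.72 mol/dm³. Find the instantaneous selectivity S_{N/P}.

14.3

S_{N/P} = r_N/r_P = (k₁·C_M)/(k₂·C_M^1.5) = (k₁/k₂)·C_M^-0.5.
= (1.01×4.720) / (0.0325×4.720^1.5) = 4.767/0.3333 = 14.3.
The undesired path is higher order in M, so low C_M (CSTR or dilute feed) favours N.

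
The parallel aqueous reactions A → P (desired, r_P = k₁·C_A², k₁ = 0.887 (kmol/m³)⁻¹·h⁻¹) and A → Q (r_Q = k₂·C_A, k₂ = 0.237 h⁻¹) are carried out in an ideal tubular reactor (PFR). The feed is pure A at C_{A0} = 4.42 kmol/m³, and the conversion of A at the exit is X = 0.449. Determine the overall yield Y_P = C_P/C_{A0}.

0.416

C_A = C_{A0}(1−X) = 2.435 kmol/m³.
Along a PFR/batch, dC_Q/dC_A = −r_Q/(r_P+r_Q) = −k₂/(k₂+k₁·C_A).
Integrating from C_{A0} to C_A: C_Q = (0.237/0.887)·ln[(0.237+0.887·4.42)/(0.237+0.887·2.44)] = 0.2672·ln(4.158/2.397) = 0.1471 kmol/m³.
Then C_P = (C_{A0}−C_A) − C_Q = 1.985 − 0.1471 = 1.837 kmol/m³.
Y_P = C_P/C_{A0} = 1.837/4.42 = 0.416.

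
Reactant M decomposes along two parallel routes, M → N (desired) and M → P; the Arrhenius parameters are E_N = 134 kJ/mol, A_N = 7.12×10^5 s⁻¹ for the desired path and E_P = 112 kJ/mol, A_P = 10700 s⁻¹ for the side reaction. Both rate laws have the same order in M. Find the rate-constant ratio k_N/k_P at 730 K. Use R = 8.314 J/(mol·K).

Since both paths have the same order in M, the concentration cancels and S_{N/P} = k_N/k_P = (A_N/A_P)·exp[(E_P−E_N)/(RT)].
(E_P−E_N)/(RT) = (112−134)×10³/(8.314×730) = -22000/6069 = -3.625.
k_N/k_P = (7.12×10^5/10700)·exp(-3.625) = 66.54 × 0.02665 = 1.77.
Since E_N > E_P, raising the temperature improves selectivity toward N.

1.77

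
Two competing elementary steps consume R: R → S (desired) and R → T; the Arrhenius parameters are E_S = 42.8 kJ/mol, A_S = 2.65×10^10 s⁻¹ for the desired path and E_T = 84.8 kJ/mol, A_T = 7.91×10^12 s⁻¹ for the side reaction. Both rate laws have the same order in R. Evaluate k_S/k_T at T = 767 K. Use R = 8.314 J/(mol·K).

Since both paths have the same order in R, the concentration cancels and S_{S/T} = k_S/k_T = (A_S/A_T)·exp[(E_T−E_S)/(RT)].
(E_T−E_S)/(RT) = (84.8−42.8)×10³/(8.314×767) = 42000/6377 = 6.586.
k_S/k_T = (2.65×10^10/7.91×10^12)·exp(6.586) = 0.003350 × 725.1 = 2.43.

2.43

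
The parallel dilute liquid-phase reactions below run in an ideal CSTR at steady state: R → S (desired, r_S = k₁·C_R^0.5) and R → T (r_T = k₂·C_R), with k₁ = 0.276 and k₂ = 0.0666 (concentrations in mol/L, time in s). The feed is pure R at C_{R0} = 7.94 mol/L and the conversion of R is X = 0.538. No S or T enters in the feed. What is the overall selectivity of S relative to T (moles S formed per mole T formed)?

2.16

Exit C_R = C_{R0}(1−X) = 7.94×0.462 = 3.668 mol/L.
A CSTR operates uniformly at the exit composition, giving r_S = 0.5286 and r_T = 0.2443 (each k·C_R^n at C_R = 3.668).
Overall selectivity = C_S/C_T = r_Sτ/(r_Tτ) = r_S/r_T = 2.16.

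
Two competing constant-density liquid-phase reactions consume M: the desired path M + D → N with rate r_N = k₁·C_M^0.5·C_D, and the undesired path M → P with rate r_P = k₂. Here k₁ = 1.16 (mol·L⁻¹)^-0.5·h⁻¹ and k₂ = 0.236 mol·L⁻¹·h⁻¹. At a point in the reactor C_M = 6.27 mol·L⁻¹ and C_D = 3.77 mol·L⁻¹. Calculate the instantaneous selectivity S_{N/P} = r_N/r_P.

S_{N/P} = r_N/r_P = (k₁·C_M^0.5·C_D)/(k₂) = (k₁/k₂)·C_M^0.5·C_D.
= (1.16×6.270^0.5×3.770) / (0.236) = 10.95/0.2360 = 46.4.
Since the desired path is higher order in M, keeping C_M high (PFR or concentrated feed) favours N.

46.4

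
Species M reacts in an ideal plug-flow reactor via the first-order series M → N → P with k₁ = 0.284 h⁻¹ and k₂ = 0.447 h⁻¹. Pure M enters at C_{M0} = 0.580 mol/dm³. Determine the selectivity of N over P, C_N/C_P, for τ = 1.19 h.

For first-order series with pure M initially, C_N(τ) = k₁C_{M0}/(k₂−k₁)·(e^(−k₁τ) − e^(−k₂τ)).
e^(−k₁τ) = e^(−0.284×1.19) = e^(−0.3380) = 0.7132; e^(−k₂τ) = e^(−0.5319) = 0.5875.
C_N = 0.284×0.580/(0.447−0.284) × (0.7132−0.5875) = 1.011×0.1258 = 0.1271 mol/dm³.
C_M = C_{M0}e^(−k₁τ) = 0.4137 mol/dm³, so C_P = C_{M0}−C_M−C_N = 0.03925 mol/dm³; C_N/C_P = 3.24.

3.24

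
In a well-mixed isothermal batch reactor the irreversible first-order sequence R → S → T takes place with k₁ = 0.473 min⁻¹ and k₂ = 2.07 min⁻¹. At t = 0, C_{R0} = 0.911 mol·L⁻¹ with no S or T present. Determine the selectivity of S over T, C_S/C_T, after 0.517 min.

1.51

For first-order series with pure R initially, C_S(t) = k₁C_{R0}/(k₂−k₁)·(e^(−k₁t) − e^(−k₂t)).
e^(−k₁t) = e^(−0.473×0.517) = e^(−0.2445) = 0.7831; e^(−k₂t) = e^(−1.070) = 0.3429.
C_S = 0.473×0.911/(2.07−0.473) × (0.7831−0.3429) = 0.2698×0.4401 = 0.1188 mol·L⁻¹.
C_R = C_{R0}e^(−k₁t) = 0.7134 mol·L⁻¹, so C_T = C_{R0}−C_R−C_S = 0.07888 mol·L⁻¹; C_S/C_T = 1.51.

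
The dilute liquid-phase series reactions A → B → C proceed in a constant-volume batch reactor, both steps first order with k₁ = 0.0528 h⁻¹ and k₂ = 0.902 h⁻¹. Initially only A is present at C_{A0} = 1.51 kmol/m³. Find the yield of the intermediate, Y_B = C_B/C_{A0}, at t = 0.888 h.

Solving the coupled first-order balances gives C_B(t) = [k₁/(k₂−k₁)]·C_{A0}·(e^(−k₁t) − e^(−k₂t)).
e^(−k₁t) = e^(−0.0528×0.888) = e^(−0.04689) = 0.9542; e^(−k₂t) = e^(−0.8010) = 0.4489.
C_B = 0.0528×1.51/(0.902−0.0528) × (0.9542−0.4489) = 0.09389×0.5053 = 0.04744 kmol/m³.
Y_B = C_B/C_{A0} = 0.04744/1.51 = 0.0314.

0.0314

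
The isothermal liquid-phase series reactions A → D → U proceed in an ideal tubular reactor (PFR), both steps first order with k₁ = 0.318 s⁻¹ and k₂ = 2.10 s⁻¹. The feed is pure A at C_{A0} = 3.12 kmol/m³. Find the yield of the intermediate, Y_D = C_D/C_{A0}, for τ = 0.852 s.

Solving the coupled first-order balances gives C_D(τ) = [k₁/(k₂−k₁)]·C_{A0}·(e^(−k₁τ) − e^(−k₂τ)).
e^(−k₁τ) = e^(−0.318×0.852) = e^(−0.2709) = 0.7627; e^(−k₂τ) = e^(−1.789) = 0.1671.
C_D = 0.318×3.12/(2.10−0.318) × (0.7627−0.1671) = 0.5568×0.5956 = 0.3316 kmol/m³.
Y_D = C_D/C_{A0} = 0.3316/3.12 = 0.106.

0.106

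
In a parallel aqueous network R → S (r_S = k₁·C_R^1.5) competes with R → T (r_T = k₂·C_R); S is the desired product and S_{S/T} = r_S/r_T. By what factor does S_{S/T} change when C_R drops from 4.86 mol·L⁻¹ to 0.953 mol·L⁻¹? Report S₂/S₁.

0.443

S_{S/T} = (k₁/k₂)·C_R^0.5, so S₂/S₁ = (C_{R,2}/C_{R,1})^0.5.
= (0.953/4.86)^0.5 = (0.1961)^0.5 = 0.443.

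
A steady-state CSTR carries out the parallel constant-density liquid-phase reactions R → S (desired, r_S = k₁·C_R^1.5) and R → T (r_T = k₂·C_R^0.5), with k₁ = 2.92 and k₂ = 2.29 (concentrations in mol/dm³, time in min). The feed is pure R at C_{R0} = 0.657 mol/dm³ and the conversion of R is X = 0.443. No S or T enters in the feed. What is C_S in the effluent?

Exit C_R = C_{R0}(1−X) = 0.657×0.557 = 0.3659 mol/dm³.
In a CSTR the entire volume is at exit conditions, so r_S = 2.92×0.3659^1.5 = 0.6464 and r_T = 2.29×0.3659^0.5 = 1.385.
Fraction of consumed R going to S: r_S/(r_S+r_T) = 0.3182.
C_S = 0.3182·C_{R0}·X = 0.3182×0.657×0.443 = 0.0926 mol/dm³.

0.0926 mol/dm³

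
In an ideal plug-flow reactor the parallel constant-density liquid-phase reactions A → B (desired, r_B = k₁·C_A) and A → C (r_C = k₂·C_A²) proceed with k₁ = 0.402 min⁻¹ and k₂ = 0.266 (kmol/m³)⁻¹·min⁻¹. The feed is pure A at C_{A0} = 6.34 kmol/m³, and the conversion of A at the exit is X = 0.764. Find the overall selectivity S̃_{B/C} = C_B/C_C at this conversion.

0.427

C_A = C_{A0}(1−X) = 1.496 kmol/m³.
Along a PFR/batch, dC_B/dC_A = −r_B/(r_B+r_C) = −k₁/(k₁+k₂·C_A).
Integrating from C_{A0} to C_A: C_B = (0.402/0.266)·ln[(0.402+0.266·6.34)/(0.402+0.266·1.50)] = 1.511·ln(2.088/0.8000) = 1.450 kmol/m³.
C_C = (C_{A0}−C_A)−C_B = 3.394 kmol/m³; S̃_{B/C} = 1.450/3.394 = 0.427.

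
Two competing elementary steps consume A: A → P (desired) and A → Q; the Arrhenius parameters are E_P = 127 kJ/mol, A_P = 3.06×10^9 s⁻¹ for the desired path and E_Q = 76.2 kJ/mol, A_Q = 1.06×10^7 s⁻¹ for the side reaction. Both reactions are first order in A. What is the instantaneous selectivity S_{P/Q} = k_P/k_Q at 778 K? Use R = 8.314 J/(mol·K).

0.112

Since both paths have the same order in A, the concentration cancels and S_{P/Q} = k_P/k_Q = (A_P/A_Q)·exp[(E_Q−E_P)/(RT)].
(E_Q−E_P)/(RT) = (76.2−127)×10³/(8.314×778) = -50800/6468 = -7.854.
k_P/k_Q = (3.06×10^9/1.06×10^7)·exp(-7.854) = 288.7 × 3.883×10^-4 = 0.112.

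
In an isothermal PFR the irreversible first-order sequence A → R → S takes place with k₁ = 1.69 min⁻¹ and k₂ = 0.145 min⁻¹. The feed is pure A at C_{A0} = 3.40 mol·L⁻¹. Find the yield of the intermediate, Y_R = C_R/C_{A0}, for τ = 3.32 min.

For first-order series with pure A initially, C_R(τ) = k₁C_{A0}/(k₂−k₁)·(e^(−k₁τ) − e^(−k₂τ)).
e^(−k₁τ) = e^(−1.69×3.32) = e^(−5.611) = 0.003658; e^(−k₂τ) = e^(−0.4814) = 0.6179.
C_R = 1.69×3.40/(0.145−1.69) × (0.003658−0.6179) = (-3.719)×(-0.6143) = 2.284 mol·L⁻¹.
Y_R = C_R/C_{A0} = 2.284/3.40 = 0.672.

0.672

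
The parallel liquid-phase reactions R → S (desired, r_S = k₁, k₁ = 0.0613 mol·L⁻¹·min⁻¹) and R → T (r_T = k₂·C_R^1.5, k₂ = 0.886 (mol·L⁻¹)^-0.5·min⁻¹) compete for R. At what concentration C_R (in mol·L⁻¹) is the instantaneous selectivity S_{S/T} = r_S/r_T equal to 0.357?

0.335 mol·L⁻¹

S_{S/T} = (k₁/k₂)·C_R^-1.5 ⇒ C_R = (S·k₂/k₁)^(1/(-1.5)).
= (0.357×0.886/0.0613)^(-0.6667) = (5.160)^(-0.6667) = 0.335 mol·L⁻¹.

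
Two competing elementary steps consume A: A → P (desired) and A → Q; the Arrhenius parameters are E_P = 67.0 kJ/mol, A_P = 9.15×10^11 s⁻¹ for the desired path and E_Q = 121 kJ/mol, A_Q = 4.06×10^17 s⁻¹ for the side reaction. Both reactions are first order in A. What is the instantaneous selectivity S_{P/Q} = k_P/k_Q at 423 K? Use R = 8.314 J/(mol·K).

With equal orders, S_{P/Q} = k_P/k_Q = (A_P/A_Q)·exp[(E_Q−E_P)/(RT)].
(E_Q−E_P)/(RT) = (121−67.0)×10³/(8.314×423) = 54000/3517 = 15.35.
k_P/k_Q = (9.15×10^11/4.06×10^17)·exp(15.35) = 2.254×10^-6 × 4.661×10^6 = 10.5.

10.5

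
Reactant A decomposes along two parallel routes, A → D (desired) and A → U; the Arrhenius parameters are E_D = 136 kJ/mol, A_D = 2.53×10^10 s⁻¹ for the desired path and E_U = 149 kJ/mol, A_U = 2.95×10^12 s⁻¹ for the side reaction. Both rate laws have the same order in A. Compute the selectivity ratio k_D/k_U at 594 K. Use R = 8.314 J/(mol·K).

k_D/k_U = (A_D/A_U)·exp[−(E_D−E_U)/(RT)] = (A_D/A_U)·exp[(E_U−E_D)/(RT)].
(E_U−E_D)/(RT) = (149−136)×10³/(8.314×594) = 13000/4939 = 2.632.
k_D/k_U = (2.53×10^10/2.95×10^12)·exp(2.632) = 0.008576 × 13.91 = 0.119.

0.119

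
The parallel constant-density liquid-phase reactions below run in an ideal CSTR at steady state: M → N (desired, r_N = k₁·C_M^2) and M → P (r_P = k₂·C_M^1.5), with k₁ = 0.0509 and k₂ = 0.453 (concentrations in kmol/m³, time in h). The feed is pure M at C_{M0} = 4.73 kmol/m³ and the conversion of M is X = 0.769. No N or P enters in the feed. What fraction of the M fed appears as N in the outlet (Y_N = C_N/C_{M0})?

Exit C_M = C_{M0}(1−X) = 4.73×0.231 = 1.093 kmol/m³.
Rates in a CSTR are evaluated at the outlet concentration: r_N = 0.0509×1.093^2 = 0.06077, r_P = 0.453×1.093^1.5 = 0.5174.
Fraction of consumed M going to N: r_N/(r_N+r_P) = 0.1051.
C_N = 0.1051·C_{M0}·X = 0.1051×4.73×0.769 = 0.382 kmol/m³; Y_N = C_N/C_{M0} = 0.0808.

0.0808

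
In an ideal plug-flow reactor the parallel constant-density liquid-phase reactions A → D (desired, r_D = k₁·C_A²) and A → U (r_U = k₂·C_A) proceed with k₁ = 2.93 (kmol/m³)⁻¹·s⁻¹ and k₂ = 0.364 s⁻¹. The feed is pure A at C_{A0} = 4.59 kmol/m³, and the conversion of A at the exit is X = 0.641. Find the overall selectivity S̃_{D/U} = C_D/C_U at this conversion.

C_A = C_{A0}(1−X) = 1.648 kmol/m³.
Along a PFR/batch, dC_U/dC_A = −r_U/(r_D+r_U) = −k₂/(k₂+k₁·C_A).
Integrating from C_{A0} to C_A: C_U = (0.364/2.93)·ln[(0.364+2.93·4.59)/(0.364+2.93·1.65)] = 0.1242·ln(13.81/5.192) = 0.1216 kmol/m³.
Then C_D = (C_{A0}−C_A) − C_U = 2.942 − 0.1216 = 2.821 kmol/m³.
S̃_{D/U} = C_D/C_U = 2.821/0.1216 = 23.2.

23.2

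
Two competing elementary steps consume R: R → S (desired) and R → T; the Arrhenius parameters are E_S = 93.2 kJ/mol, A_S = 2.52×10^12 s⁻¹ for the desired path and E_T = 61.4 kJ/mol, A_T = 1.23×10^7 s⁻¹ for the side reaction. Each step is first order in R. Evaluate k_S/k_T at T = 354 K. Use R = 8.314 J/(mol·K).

4.16

With equal orders, S_{S/T} = k_S/k_T = (A_S/A_T)·exp[(E_T−E_S)/(RT)].
(E_T−E_S)/(RT) = (61.4−93.2)×10³/(8.314×354) = -31800/2943 = -10.80.
k_S/k_T = (2.52×10^12/1.23×10^7)·exp(-10.80) = 2.049×10^5 × 2.030×10^-5 = 4.16.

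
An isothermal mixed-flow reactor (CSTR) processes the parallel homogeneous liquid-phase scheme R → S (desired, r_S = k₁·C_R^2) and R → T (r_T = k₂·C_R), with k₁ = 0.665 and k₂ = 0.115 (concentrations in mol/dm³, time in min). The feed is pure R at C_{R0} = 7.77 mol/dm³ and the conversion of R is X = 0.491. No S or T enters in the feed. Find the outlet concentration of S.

Exit C_R = C_{R0}(1−X) = 7.77×0.509 = 3.955 mol/dm³.
In a CSTR the entire volume is at exit conditions, so r_S = 0.665×3.955^2 = 10.40 and r_T = 0.115×3.955 = 0.4548.
Fraction of consumed R going to S: r_S/(r_S+r_T) = 0.9581.
C_S = 0.9581·C_{R0}·X = 0.9581×7.77×0.491 = 3.66 mol/dm³.

3.66 mol/dm³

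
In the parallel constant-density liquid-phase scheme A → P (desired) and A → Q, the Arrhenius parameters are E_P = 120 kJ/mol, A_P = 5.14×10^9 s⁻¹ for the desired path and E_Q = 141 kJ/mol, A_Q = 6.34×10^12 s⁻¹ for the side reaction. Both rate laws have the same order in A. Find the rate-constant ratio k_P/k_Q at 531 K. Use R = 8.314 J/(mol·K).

k_P/k_Q = (A_P/A_Q)·exp[−(E_P−E_Q)/(RT)] = (A_P/A_Q)·exp[(E_Q−E_P)/(RT)].
(E_Q−E_P)/(RT) = (141−120)×10³/(8.314×531) = 21000/4415 = 4.757.
k_P/k_Q = (5.14×10^9/6.34×10^12)·exp(4.757) = 8.107×10^-4 × 116.4 = 0.0943.
Since E_P < E_Q, lowering the temperature improves selectivity toward P.

0.0943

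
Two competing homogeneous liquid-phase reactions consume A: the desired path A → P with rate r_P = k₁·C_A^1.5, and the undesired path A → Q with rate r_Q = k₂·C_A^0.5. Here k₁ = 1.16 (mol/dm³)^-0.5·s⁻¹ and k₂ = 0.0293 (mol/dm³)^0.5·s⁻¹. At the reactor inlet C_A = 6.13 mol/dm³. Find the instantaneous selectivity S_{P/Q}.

243

S_{P/Q} = r_P/r_Q = (k₁·C_A^1.5)/(k₂·C_A^0.5) = (k₁/k₂)·C_A.
= (1.16×6.130^1.5) / (0.0293×6.130^0.5) = 17.61/0.07254 = 243.
Since the desired path is higher order in A, keeping C_A high (PFR or concentrated feed) favours P.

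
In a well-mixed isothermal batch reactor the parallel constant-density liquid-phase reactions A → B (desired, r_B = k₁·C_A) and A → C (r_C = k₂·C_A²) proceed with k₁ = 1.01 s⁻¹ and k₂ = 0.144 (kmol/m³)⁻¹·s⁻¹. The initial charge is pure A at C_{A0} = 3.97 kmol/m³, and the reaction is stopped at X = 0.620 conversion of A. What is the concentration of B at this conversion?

C_A = C_{A0}(1−X) = 1.509 kmol/m³.
Along a PFR/batch, dC_B/dC_A = −r_B/(r_B+r_C) = −k₁/(k₁+k₂·C_A).
Integrating from C_{A0} to C_A: C_B = (1.01/0.144)·ln[(1.01+0.144·3.97)/(1.01+0.144·1.51)] = 7.014·ln(1.582/1.227) = 1.780 kmol/m³.

1.78 kmol/m³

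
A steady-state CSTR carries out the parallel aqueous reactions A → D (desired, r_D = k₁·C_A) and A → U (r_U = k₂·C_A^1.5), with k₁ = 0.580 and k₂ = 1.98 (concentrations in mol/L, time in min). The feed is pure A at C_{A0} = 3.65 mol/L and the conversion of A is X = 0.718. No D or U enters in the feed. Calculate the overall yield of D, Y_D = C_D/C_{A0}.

0.161

Exit C_A = C_{A0}(1−X) = 3.65×0.282 = 1.029 mol/L.
Rates in a CSTR are evaluated at the outlet concentration: r_D = 0.580×1.029 = 0.5970, r_U = 1.98×1.029^1.5 = 2.068.
Fraction of consumed A going to D: r_D/(r_D+r_U) = 0.2240.
C_D = 0.2240·C_{A0}·X = 0.2240×3.65×0.718 = 0.587 mol/L; Y_D = C_D/C_{A0} = 0.161.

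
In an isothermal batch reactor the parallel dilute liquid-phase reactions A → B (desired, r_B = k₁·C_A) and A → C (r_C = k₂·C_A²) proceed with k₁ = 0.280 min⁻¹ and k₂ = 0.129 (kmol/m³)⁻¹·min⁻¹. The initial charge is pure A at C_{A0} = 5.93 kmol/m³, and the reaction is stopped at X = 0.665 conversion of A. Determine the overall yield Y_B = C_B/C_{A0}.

C_A = C_{A0}(1−X) = 1.987 kmol/m³.
Along a PFR/batch, dC_B/dC_A = −r_B/(r_B+r_C) = −k₁/(k₁+k₂·C_A).
Integrating from C_{A0} to C_A: C_B = (0.280/0.129)·ln[(0.280+0.129·5.93)/(0.280+0.129·1.99)] = 2.171·ln(1.045/0.5363) = 1.448 kmol/m³.
Y_B = C_B/C_{A0} = 1.448/5.93 = 0.244.

0.244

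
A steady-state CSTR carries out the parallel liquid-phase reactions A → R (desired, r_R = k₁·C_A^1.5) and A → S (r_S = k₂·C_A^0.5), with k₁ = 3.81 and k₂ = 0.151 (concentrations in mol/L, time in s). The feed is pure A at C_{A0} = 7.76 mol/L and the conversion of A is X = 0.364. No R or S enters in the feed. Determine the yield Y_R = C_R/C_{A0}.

0.361

Exit C_A = C_{A0}(1−X) = 7.76×0.636 = 4.935 mol/L.
Rates in a CSTR are evaluated at the outlet concentration: r_R = 3.81×4.935^1.5 = 41.77, r_S = 0.151×4.935^0.5 = 0.3355.
Fraction of consumed A going to R: r_R/(r_R+r_S) = 0.9920.
C_R = 0.9920·C_{A0}·X = 0.9920×7.76×0.364 = 2.80 mol/L; Y_R = C_R/C_{A0} = 0.361.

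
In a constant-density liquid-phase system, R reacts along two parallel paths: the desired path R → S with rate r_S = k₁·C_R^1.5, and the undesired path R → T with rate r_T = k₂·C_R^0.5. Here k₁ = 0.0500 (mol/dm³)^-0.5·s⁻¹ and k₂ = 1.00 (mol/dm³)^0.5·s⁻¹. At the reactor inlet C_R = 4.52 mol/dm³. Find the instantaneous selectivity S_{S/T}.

S_{S/T} = r_S/r_T = (k₁·C_R^1.5)/(k₂·C_R^0.5) = (k₁/k₂)·C_R.
= (0.0500×4.520^1.5) / (1.00×4.520^0.5) = 0.4805/2.126 = 0.226.
Since the desired path is higher order in R, keeping C_R high (PFR or concentrated feed) favours S.

0.226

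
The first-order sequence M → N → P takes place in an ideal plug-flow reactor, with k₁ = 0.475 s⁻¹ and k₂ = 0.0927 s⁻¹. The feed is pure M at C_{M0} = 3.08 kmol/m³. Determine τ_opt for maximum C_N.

For first-order series the maximum of C_N occurs at τ_opt = ln(k₂/k₁)/(k₂−k₁).
= ln(0.0927/0.475)/(0.0927−0.475) = ln(0.1952)/-0.3823 = -1.634/-0.3823 = 4.27 s.

4.27 s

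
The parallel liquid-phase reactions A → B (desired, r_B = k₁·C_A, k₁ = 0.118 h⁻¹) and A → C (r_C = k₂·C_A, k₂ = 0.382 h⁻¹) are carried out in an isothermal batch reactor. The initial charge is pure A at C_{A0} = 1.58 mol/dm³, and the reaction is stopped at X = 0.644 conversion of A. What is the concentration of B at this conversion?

0.240 mol/dm³

C_A = C_{A0}(1−X) = 0.5625 mol/dm³.
Both paths are first order in A, so the instantaneous fraction to B is constant: dC_B/d(−C_A) = k₁/(k₁+k₂) = 0.2360.
C_B = 0.2360·(C_{A0}−C_A) = 0.2360×1.018 = 0.240 mol/dm³.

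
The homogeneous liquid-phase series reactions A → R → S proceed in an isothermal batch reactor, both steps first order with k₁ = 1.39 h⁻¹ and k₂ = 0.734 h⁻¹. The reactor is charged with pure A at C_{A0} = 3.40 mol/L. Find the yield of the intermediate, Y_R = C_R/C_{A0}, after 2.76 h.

Solving the coupled first-order balances gives C_R(t) = [k₁/(k₂−k₁)]·C_{A0}·(e^(−k₁t) − e^(−k₂t)).
e^(−k₁t) = e^(−1.39×2.76) = e^(−3.836) = 0.02157; e^(−k₂t) = e^(−2.026) = 0.1319.
C_R = 1.39×3.40/(0.734−1.39) × (0.02157−0.1319) = (-7.204)×(-0.1103) = 0.7947 mol/L.
Y_R = C_R/C_{A0} = 0.7947/3.40 = 0.234.

0.234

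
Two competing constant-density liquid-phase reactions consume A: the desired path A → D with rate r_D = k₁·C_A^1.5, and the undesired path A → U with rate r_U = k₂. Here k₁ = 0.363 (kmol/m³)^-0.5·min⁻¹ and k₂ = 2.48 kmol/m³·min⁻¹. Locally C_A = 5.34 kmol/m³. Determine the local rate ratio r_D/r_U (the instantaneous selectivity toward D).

1.81

S_{D/U} = r_D/r_U = (k₁·C_A^1.5)/(k₂) = (k₁/k₂)·C_A^1.5.
= (0.363×5.340^1.5) / (2.48) = 4.479/2.480 = 1.81.
Since the desired path is higher order in A, keeping C_A high (PFR or concentrated feed) favours D.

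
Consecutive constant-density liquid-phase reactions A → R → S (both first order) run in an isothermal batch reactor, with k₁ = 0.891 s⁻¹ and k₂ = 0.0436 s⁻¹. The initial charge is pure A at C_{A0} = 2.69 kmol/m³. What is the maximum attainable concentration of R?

2.30 kmol/m³

For a first-order series the maximum intermediate yield is C_{R,max}/C_{A0} = (k₁/k₂)^[k₂/(k₂−k₁)].
= (0.891/0.0436)^(0.0436/(0.0436−0.891)) = (20.44)^(-0.05145) = 0.8562.
C_{R,max} = 0.8562×2.69 = 2.30 kmol/m³.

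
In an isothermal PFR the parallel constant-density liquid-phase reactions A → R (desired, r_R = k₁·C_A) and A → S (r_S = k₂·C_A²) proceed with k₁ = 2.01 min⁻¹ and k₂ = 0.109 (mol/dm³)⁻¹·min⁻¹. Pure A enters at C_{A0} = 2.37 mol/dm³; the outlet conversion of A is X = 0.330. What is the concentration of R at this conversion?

0.706 mol/dm³

C_A = C_{A0}(1−X) = 1.588 mol/dm³.
Along a PFR/batch, dC_R/dC_A = −r_R/(r_R+r_S) = −k₁/(k₁+k₂·C_A).
Integrating from C_{A0} to C_A: C_R = (2.01/0.109)·ln[(2.01+0.109·2.37)/(2.01+0.109·1.59)] = 18.44·ln(2.268/2.183) = 0.7064 mol/dm³.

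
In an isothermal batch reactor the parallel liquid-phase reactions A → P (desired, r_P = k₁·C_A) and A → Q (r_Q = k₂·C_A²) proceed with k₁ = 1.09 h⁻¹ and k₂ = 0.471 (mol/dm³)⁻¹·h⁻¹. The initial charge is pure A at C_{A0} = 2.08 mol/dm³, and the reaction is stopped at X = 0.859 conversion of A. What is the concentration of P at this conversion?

1.21 mol/dm³

C_A = C_{A0}(1−X) = 0.2933 mol/dm³.
Along a PFR/batch, dC_P/dC_A = −r_P/(r_P+r_Q) = −k₁/(k₁+k₂·C_A).
Integrating from C_{A0} to C_A: C_P = (1.09/0.471)·ln[(1.09+0.471·2.08)/(1.09+0.471·0.293)] = 2.314·ln(2.070/1.228) = 1.208 mol/dm³.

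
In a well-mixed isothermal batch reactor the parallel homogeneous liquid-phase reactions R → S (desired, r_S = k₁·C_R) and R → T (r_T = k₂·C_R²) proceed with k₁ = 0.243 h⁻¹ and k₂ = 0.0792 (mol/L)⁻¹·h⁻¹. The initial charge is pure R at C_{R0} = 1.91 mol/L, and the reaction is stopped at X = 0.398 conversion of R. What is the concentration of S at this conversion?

C_R = C_{R0}(1−X) = 1.150 mol/L.
Along a PFR/batch, dC_S/dC_R = −r_S/(r_S+r_T) = −k₁/(k₁+k₂·C_R).
Integrating from C_{R0} to C_R: C_S = (0.243/0.0792)·ln[(0.243+0.0792·1.91)/(0.243+0.0792·1.15)] = 3.068·ln(0.3943/0.3341) = 0.5084 mol/L.

0.508 mol/L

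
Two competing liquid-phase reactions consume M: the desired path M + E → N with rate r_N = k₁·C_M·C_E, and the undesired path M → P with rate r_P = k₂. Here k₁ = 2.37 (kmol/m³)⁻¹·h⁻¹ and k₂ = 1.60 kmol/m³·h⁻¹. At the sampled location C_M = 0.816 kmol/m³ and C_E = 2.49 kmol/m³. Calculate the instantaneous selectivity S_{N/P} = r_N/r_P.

3.01

S_{N/P} = r_N/r_P = (k₁·C_M·C_E)/(k₂) = (k₁/k₂)·C_M·C_E.
= (2.37×0.8160×2.490) / (1.60) = 4.815/1.600 = 3.01.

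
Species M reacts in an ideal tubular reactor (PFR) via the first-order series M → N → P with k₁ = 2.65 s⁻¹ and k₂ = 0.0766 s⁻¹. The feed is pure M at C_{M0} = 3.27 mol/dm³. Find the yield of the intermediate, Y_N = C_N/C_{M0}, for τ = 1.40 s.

0.900

The intermediate concentration in a first-order A→B→C sequence is C_N = k₁C_{M0}(e^(−k₁τ) − e^(−k₂τ))/(k₂−k₁).
e^(−k₁τ) = e^(−2.65×1.40) = e^(−3.710) = 0.02448; e^(−k₂τ) = e^(−0.1072) = 0.8983.
C_N = 2.65×3.27/(0.0766−2.65) × (0.02448−0.8983) = (-3.367)×(-0.8738) = 2.942 mol/dm³.
Y_N = C_N/C_{M0} = 2.942/3.27 = 0.900.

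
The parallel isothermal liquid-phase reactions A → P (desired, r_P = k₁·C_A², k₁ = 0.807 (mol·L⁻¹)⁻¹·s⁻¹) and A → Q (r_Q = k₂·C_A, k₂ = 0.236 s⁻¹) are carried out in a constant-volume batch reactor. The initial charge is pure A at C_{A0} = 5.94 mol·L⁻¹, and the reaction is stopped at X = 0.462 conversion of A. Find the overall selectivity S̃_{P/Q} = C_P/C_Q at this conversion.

15.2

C_A = C_{A0}(1−X) = 3.196 mol·L⁻¹.
Along a PFR/batch, dC_Q/dC_A = −r_Q/(r_P+r_Q) = −k₂/(k₂+k₁·C_A).
Integrating from C_{A0} to C_A: C_Q = (0.236/0.807)·ln[(0.236+0.807·5.94)/(0.236+0.807·3.20)] = 0.2924·ln(5.030/2.815) = 0.1697 mol·L⁻¹.
Then C_P = (C_{A0}−C_A) − C_Q = 2.744 − 0.1697 = 2.575 mol·L⁻¹.
S̃_{P/Q} = C_P/C_Q = 2.575/0.1697 = 15.2.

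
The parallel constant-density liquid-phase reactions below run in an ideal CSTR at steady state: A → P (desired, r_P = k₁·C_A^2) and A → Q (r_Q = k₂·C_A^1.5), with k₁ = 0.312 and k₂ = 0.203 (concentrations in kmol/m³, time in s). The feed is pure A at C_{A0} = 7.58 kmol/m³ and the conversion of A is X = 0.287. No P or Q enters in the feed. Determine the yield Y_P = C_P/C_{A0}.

Exit C_A = C_{A0}(1−X) = 7.58×0.713 = 5.405 kmol/m³.
In a CSTR the entire volume is at exit conditions, so r_P = 0.312×5.405^2 = 9.113 and r_Q = 0.203×5.405^1.5 = 2.551.
Fraction of consumed A going to P: r_P/(r_P+r_Q) = 0.7813.
C_P = 0.7813·C_{A0}·X = 0.7813×7.58×0.287 = 1.70 kmol/m³; Y_P = C_P/C_{A0} = 0.224.

0.224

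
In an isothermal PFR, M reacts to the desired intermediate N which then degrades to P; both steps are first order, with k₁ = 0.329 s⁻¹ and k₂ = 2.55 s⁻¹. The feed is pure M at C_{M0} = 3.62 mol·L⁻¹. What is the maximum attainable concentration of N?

Evaluating C_N at τ_opt = ln(k₂/k₁)/(k₂−k₁) gives C_{N,max}/C_{M0} = (k₁/k₂)^[k₂/(k₂−k₁)].
= (0.329/2.55)^(2.55/(2.55−0.329)) = (0.1290)^(1.148) = 0.09526.
C_{N,max} = 0.09526×3.62 = 0.345 mol·L⁻¹.

0.345 mol·L⁻¹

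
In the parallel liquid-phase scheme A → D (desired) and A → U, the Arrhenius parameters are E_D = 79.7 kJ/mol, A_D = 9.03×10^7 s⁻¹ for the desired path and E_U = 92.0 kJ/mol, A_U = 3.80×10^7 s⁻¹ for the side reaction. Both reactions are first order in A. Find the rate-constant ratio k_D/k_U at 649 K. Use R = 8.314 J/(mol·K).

Since both paths have the same order in A, the concentration cancels and S_{D/U} = k_D/k_U = (A_D/A_U)·exp[(E_U−E_D)/(RT)].
(E_U−E_D)/(RT) = (92.0−79.7)×10³/(8.314×649) = 12300/5396 = 2.280.
k_D/k_U = (9.03×10^7/3.80×10^7)·exp(2.280) = 2.376 × 9.772 = 23.2.
Since E_D < E_U, lowering the temperature improves selectivity toward D.

23.2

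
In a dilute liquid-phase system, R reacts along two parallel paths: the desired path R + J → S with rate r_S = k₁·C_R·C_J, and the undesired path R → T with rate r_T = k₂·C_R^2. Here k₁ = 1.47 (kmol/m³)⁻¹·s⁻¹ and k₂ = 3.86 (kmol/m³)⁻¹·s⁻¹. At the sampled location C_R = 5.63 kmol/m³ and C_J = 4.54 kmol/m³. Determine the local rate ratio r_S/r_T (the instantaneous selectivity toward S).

0.307

S_{S/T} = r_S/r_T = (k₁·C_R·C_J)/(k₂·C_R^2) = (k₁/k₂)·C_R⁻¹·C_J.
= (1.47×5.630×4.540) / (3.86×5.630^2) = 37.57/122.4 = 0.307.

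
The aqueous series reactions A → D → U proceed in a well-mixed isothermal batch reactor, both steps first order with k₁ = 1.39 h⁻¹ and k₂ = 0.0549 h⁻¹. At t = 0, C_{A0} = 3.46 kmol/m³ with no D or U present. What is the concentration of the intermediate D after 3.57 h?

For first-order series with pure A initially, C_D(t) = k₁C_{A0}/(k₂−k₁)·(e^(−k₁t) − e^(−k₂t)).
e^(−k₁t) = e^(−1.39×3.57) = e^(−4.962) = 0.006997; e^(−k₂t) = e^(−0.1960) = 0.8220.
C_D = 1.39×3.46/(0.0549−1.39) × (0.006997−0.8220) = (-3.602)×(-0.8150) = 2.936 kmol/m³.

2.94 kmol/m³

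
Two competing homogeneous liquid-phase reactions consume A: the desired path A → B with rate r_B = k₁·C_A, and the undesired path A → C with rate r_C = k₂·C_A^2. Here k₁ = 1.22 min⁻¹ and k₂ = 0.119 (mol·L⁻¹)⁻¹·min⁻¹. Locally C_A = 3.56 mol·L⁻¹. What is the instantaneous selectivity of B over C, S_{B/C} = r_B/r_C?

2.88

S_{B/C} = r_B/r_C = (k₁·C_A)/(k₂·C_A^2) = (k₁/k₂)·C_A⁻¹.
= (1.22×3.560) / (0.119×3.560^2) = 4.343/1.508 = 2.88.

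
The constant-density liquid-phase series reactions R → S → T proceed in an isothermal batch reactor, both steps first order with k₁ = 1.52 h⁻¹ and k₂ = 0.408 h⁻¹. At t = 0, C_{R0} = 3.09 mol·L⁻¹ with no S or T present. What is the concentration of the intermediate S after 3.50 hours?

Solving the coupled first-order balances gives C_S(t) = [k₁/(k₂−k₁)]·C_{R0}·(e^(−k₁t) − e^(−k₂t)).
e^(−k₁t) = e^(−1.52×3.50) = e^(−5.320) = 0.004893; e^(−k₂t) = e^(−1.428) = 0.2398.
C_S = 1.52×3.09/(0.408−1.52) × (0.004893−0.2398) = (-4.224)×(-0.2349) = 0.9921 mol·L⁻¹.

0.992 mol·L⁻¹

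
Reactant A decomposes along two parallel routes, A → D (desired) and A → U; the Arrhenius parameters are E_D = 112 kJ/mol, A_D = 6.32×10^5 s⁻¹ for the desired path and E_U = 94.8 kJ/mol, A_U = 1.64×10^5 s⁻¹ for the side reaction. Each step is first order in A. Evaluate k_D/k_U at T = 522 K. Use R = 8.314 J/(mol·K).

0.0732

With equal orders, S_{D/U} = k_D/k_U = (A_D/A_U)·exp[(E_U−E_D)/(RT)].
(E_U−E_D)/(RT) = (94.8−112)×10³/(8.314×522) = -17200/4340 = -3.963.
k_D/k_U = (6.32×10^5/1.64×10^5)·exp(-3.963) = 3.854 × 0.01900 = 0.0732.
Since E_D > E_U, raising the temperature improves selectivity toward D.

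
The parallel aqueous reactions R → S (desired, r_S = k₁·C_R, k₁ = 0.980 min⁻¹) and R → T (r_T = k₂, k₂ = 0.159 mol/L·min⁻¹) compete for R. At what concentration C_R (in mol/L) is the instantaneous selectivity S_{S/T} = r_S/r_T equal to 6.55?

1.06 mol/L

S_{S/T} = (k₁/k₂)·C_R ⇒ C_R = S·k₂/k₁.
= 6.55×0.159/0.980 = 1.06 mol/L.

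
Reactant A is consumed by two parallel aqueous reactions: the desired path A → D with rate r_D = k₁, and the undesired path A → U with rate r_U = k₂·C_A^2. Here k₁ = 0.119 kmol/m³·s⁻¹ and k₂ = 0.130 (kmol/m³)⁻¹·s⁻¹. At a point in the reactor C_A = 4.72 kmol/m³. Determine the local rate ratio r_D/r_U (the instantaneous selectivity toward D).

S_{D/U} = r_D/r_U = (k₁)/(k₂·C_A^2) = (k₁/k₂)·C_A^-2.
= (0.119) / (0.130×4.720^2) = 0.1190/2.896 = 0.0411.

0.0411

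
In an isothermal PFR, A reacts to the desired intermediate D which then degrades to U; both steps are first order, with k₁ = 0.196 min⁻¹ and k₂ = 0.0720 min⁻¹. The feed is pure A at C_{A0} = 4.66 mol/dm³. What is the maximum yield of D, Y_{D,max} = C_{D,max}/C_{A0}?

For a first-order series the maximum intermediate yield is C_{D,max}/C_{A0} = (k₁/k₂)^[k₂/(k₂−k₁)].
= (0.196/0.0720)^(0.0720/(0.0720−0.196)) = (2.722)^(-0.5806) = 0.5591.

0.559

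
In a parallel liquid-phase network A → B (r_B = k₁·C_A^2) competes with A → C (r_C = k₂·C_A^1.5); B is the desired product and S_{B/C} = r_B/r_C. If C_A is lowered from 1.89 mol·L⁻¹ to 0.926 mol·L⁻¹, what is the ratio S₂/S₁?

0.700

S_{B/C} = (k₁/k₂)·C_A^0.5, so S₂/S₁ = (C_{A,2}/C_{A,1})^0.5.
= (0.926/1.89)^0.5 = (0.4899)^0.5 = 0.700.
Selectivity toward B falls as C_A falls — high-concentration operation is favoured.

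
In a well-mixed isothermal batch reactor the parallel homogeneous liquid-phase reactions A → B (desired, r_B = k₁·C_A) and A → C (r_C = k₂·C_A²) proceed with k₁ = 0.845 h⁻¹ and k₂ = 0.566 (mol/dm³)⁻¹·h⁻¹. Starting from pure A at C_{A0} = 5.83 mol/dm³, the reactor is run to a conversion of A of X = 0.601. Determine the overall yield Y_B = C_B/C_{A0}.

0.167

C_A = C_{A0}(1−X) = 2.326 mol/dm³.
Along a PFR/batch, dC_B/dC_A = −r_B/(r_B+r_C) = −k₁/(k₁+k₂·C_A).
Integrating from C_{A0} to C_A: C_B = (0.845/0.566)·ln[(0.845+0.566·5.83)/(0.845+0.566·2.33)] = 1.493·ln(4.145/2.162) = 0.9719 mol/dm³.
Y_B = C_B/C_{A0} = 0.9719/5.83 = 0.167.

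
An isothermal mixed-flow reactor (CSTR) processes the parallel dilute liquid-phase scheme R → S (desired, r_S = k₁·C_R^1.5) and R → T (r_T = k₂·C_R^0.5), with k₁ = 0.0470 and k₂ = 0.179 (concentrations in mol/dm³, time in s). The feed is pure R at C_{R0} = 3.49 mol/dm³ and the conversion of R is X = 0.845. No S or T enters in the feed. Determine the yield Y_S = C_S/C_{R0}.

0.105

Exit C_R = C_{R0}(1−X) = 3.49×0.155 = 0.5410 mol/dm³.
A CSTR operates uniformly at the exit composition, giving r_S = 0.01870 and r_T = 0.1317 (each k·C_R^n at C_R = 0.5410).
Fraction of consumed R going to S: r_S/(r_S+r_T) = 0.1244.
C_S = 0.1244·C_{R0}·X = 0.1244×3.49×0.845 = 0.367 mol/dm³; Y_S = C_S/C_{R0} = 0.105.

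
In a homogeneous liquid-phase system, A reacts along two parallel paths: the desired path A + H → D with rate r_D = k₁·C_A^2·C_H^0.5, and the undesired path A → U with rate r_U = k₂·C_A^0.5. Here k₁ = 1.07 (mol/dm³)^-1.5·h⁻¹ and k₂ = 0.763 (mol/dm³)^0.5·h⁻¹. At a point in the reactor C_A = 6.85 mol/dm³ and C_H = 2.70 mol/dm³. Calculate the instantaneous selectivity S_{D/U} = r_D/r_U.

41.3

S_{D/U} = r_D/r_U = (k₁·C_A^2·C_H^0.5)/(k₂·C_A^0.5) = (k₁/k₂)·C_A^1.5·C_H^0.5.
= (1.07×6.850^2×2.700^0.5) / (0.763×6.850^0.5) = 82.50/1.997 = 41.3.
Since the desired path is higher order in A, keeping C_A high (PFR or concentrated feed) favours D.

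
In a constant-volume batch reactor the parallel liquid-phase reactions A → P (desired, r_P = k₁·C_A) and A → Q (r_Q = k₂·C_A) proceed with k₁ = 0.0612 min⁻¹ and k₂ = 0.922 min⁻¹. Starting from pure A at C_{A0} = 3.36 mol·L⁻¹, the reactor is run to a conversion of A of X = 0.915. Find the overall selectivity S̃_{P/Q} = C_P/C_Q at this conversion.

0.0664

C_A = C_{A0}(1−X) = 0.2856 mol·L⁻¹.
Both paths are first order in A, so the instantaneous fraction to P is constant: dC_P/d(−C_A) = k₁/(k₁+k₂) = 0.06225.
C_P = 0.06225·(C_{A0}−C_A) = 0.06225×3.074 = 0.191 mol·L⁻¹.
C_Q = (C_{A0}−C_A)−C_P = 2.883 mol·L⁻¹; S̃_{P/Q} = 0.1914/2.883 = 0.0664.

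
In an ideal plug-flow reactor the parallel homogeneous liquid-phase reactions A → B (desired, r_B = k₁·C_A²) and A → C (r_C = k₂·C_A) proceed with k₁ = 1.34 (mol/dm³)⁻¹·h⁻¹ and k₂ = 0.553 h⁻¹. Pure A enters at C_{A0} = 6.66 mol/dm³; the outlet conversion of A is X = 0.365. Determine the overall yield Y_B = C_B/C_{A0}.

C_A = C_{A0}(1−X) = 4.229 mol/dm³.
Along a PFR/batch, dC_C/dC_A = −r_C/(r_B+r_C) = −k₂/(k₂+k₁·C_A).
Integrating from C_{A0} to C_A: C_C = (0.553/1.34)·ln[(0.553+1.34·6.66)/(0.553+1.34·4.23)] = 0.4127·ln(9.477/6.220) = 0.1738 mol/dm³.
Then C_B = (C_{A0}−C_A) − C_C = 2.431 − 0.1738 = 2.257 mol/dm³.
Y_B = C_B/C_{A0} = 2.257/6.66 = 0.339.

0.339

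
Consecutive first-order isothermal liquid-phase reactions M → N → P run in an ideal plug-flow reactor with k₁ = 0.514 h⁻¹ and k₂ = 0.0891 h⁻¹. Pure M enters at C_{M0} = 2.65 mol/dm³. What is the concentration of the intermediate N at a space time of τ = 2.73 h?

Solving the coupled first-order balances gives C_N(τ) = [k₁/(k₂−k₁)]·C_{M0}·(e^(−k₁τ) − e^(−k₂τ)).
e^(−k₁τ) = e^(−0.514×2.73) = e^(−1.403) = 0.2458; e^(−k₂τ) = e^(−0.2432) = 0.7841.
C_N = 0.514×2.65/(0.0891−0.514) × (0.2458−0.7841) = (-3.206)×(-0.5383) = 1.726 mol/dm³.

1.73 mol/dm³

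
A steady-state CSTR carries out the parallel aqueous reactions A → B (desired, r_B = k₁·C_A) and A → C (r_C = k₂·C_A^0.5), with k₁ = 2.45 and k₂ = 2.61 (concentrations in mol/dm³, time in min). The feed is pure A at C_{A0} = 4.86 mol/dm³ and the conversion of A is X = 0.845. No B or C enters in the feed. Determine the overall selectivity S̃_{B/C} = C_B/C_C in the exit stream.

0.815

Exit C_A = C_{A0}(1−X) = 4.86×0.155 = 0.7533 mol/dm³.
Rates in a CSTR are evaluated at the outlet concentration: r_B = 2.45×0.7533 = 1.846, r_C = 2.61×0.7533^0.5 = 2.265.
Overall selectivity = C_B/C_C = r_Bτ/(r_Cτ) = r_B/r_C = 0.815.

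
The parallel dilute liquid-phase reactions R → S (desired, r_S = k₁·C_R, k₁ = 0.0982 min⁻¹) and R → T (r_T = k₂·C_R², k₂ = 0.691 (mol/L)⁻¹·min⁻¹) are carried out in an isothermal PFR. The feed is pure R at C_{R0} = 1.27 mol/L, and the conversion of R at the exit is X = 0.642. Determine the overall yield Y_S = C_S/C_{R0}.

C_R = C_{R0}(1−X) = 0.4547 mol/L.
Along a PFR/batch, dC_S/dC_R = −r_S/(r_S+r_T) = −k₁/(k₁+k₂·C_R).
Integrating from C_{R0} to C_R: C_S = (0.0982/0.691)·ln[(0.0982+0.691·1.27)/(0.0982+0.691·0.455)] = 0.1421·ln(0.9758/0.4124) = 0.1224 mol/L.
Y_S = C_S/C_{R0} = 0.1224/1.27 = 0.0964.

0.0964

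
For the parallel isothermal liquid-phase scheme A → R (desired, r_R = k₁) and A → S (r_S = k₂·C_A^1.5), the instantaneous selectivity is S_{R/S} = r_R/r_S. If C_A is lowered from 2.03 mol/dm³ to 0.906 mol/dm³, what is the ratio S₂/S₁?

S_{R/S} = (k₁/k₂)·C_A^-1.5, so S₂/S₁ = (C_{A,2}/C_{A,1})^-1.5.
= (0.906/2.03)^(-1.5) = (0.4463)^(-1.5) = 3.35.

3.35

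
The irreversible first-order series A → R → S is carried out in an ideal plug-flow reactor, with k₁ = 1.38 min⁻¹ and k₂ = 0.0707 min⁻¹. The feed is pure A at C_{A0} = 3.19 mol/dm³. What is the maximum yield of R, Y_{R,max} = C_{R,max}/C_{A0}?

For a first-order series the maximum intermediate yield is C_{R,max}/C_{A0} = (k₁/k₂)^[k₂/(k₂−k₁)].
= (1.38/0.0707)^(0.0707/(0.0707−1.38)) = (19.52)^(-0.05400) = 0.8518.

0.852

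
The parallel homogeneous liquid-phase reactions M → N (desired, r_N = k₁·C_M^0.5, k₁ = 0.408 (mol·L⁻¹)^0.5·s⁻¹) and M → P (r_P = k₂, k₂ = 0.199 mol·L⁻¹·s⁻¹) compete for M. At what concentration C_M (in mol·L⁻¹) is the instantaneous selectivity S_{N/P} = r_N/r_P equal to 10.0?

23.8 mol·L⁻¹

S_{N/P} = (k₁/k₂)·C_M^0.5 ⇒ C_M = (S·k₂/k₁)^(2).
= (10.0×0.199/0.408)^(2) = (4.877)^(2) = 23.8 mol·L⁻¹.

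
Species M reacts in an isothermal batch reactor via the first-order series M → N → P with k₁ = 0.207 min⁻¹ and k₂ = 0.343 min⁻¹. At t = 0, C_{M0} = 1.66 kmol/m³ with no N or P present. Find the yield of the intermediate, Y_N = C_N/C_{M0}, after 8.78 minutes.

0.172

Solving the coupled first-order balances gives C_N(t) = [k₁/(k₂−k₁)]·C_{M0}·(e^(−k₁t) − e^(−k₂t)).
e^(−k₁t) = e^(−0.207×8.78) = e^(−1.817) = 0.1624; e^(−k₂t) = e^(−3.012) = 0.04922.
C_N = 0.207×1.66/(0.343−0.207) × (0.1624−0.04922) = 2.527×0.1132 = 0.2861 kmol/m³.
Y_N = C_N/C_{M0} = 0.2861/1.66 = 0.172.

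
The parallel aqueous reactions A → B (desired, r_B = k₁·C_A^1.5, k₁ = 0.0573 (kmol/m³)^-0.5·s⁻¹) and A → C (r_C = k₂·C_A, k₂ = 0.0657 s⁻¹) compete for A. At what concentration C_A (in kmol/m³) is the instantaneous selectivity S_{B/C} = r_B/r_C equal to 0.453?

0.270 kmol/m³

S_{B/C} = (k₁/k₂)·C_A^0.5 ⇒ C_A = (S·k₂/k₁)^(2).
= (0.453×0.0657/0.0573)^(2) = (0.5194)^(2) = 0.270 kmol/m³.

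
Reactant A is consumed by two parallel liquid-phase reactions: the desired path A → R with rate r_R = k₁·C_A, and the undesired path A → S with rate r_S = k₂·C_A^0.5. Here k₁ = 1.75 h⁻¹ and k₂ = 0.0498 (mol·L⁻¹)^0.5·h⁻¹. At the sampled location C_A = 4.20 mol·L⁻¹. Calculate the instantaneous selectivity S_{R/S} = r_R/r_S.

72.0

S_{R/S} = r_R/r_S = (k₁·C_A)/(k₂·C_A^0.5) = (k₁/k₂)·C_A^0.5.
= (1.75×4.200) / (0.0498×4.200^0.5) = 7.350/0.1021 = 72.0.
Since the desired path is higher order in A, keeping C_A high (PFR or concentrated feed) favours R.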